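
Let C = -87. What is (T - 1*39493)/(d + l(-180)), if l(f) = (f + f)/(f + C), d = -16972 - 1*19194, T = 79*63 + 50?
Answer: 1533737/1609327 ≈ 0.95303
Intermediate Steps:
T = 5027 (T = 4977 + 50 = 5027)
d = -36166 (d = -16972 - 19194 = -36166)
l(f) = 2*f/(-87 + f) (l(f) = (f + f)/(f - 87) = (2*f)/(-87 + f) = 2*f/(-87 + f))
(T - 1*39493)/(d + l(-180)) = (5027 - 1*39493)/(-36166 + 2*(-180)/(-87 - 180)) = (5027 - 39493)/(-36166 + 2*(-180)/(-267)) = -34466/(-36166 + 2*(-180)*(-1/267)) = -34466/(-36166 + 120/89) = -34466/(-3218654/89) = -34466*(-89/3218654) = 1533737/1609327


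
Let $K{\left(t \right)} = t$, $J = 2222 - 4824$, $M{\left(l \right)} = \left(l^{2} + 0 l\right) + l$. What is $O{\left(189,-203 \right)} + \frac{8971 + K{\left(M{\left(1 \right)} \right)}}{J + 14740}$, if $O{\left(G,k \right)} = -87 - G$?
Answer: $- \frac{1113705}{4046} \approx -275.26$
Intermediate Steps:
$M{\left(l \right)} = l + l^{2}$ ($M{\left(l \right)} = \left(l^{2} + 0\right) + l = l^{2} + l = l + l^{2}$)
$J = -2602$ ($J = 2222 - 4824 = -2602$)
$O{\left(189,-203 \right)} + \frac{8971 + K{\left(M{\left(1 \right)} \right)}}{J + 14740} = \left(-87 - 189\right) + \frac{8971 + 1 \left(1 + 1\right)}{-2602 + 14740} = \left(-87 - 189\right) + \frac{8971 + 1 \cdot 2}{12138} = -276 + \left(8971 + 2\right) \frac{1}{12138} = -276 + 8973 \cdot \frac{1}{12138} = -276 + \frac{2991}{4046} = - \frac{1113705}{4046}$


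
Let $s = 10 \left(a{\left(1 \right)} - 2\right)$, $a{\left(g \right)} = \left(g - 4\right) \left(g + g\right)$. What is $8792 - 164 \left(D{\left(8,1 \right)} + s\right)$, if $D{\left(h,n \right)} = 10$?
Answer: $20272$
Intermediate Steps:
$a{\left(g \right)} = 2 g \left(-4 + g\right)$ ($a{\left(g \right)} = \left(-4 + g\right) 2 g = 2 g \left(-4 + g\right)$)
$s = -80$ ($s = 10 \left(2 \cdot 1 \left(-4 + 1\right) - 2\right) = 10 \left(2 \cdot 1 \left(-3\right) - 2\right) = 10 \left(-6 - 2\right) = 10 \left(-8\right) = -80$)
$8792 - 164 \left(D{\left(8,1 \right)} + s\right) = 8792 - 164 \left(10 - 80\right) = 8792 - -11480 = 8792 + 11480 = 20272$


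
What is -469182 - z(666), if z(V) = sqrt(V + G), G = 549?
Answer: -469182 - 9*sqrt(15) ≈ -4.6922e+5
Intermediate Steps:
z(V) = sqrt(549 + V) (z(V) = sqrt(V + 549) = sqrt(549 + V))
-469182 - z(666) = -469182 - sqrt(549 + 666) = -469182 - sqrt(1215) = -469182 - 9*sqrt(15)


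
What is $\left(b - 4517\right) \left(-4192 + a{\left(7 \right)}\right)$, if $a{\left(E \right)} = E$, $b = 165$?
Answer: $18213120$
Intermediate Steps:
$\left(b - 4517\right) \left(-4192 + a{\left(7 \right)}\right) = \left(165 - 4517\right) \left(-4192 + 7\right) = \left(-4352\right) \left(-4185\right) = 18213120$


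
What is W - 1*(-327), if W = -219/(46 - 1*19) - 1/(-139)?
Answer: 398939/1251 ≈ 318.90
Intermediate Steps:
W = -10138/1251 (W = -219/(46 - 19) - 1*(-1/139) = -219/27 + 1/139 = -219*1/27 + 1/139 = -73/9 + 1/139 = -10138/1251 ≈ -8.1039)
W - 1*(-327) = -10138/1251 - 1*(-327) = -10138/1251 + 327 = 398939/1251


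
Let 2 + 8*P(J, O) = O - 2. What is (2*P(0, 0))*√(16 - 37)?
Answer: -I*√21 ≈ -4.5826*I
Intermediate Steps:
P(J, O) = -½ + O/8 (P(J, O) = -¼ + (O - 2)/8 = -¼ + (-2 + O)/8 = -¼ + (-¼ + O/8) = -½ + O/8)
(2*P(0, 0))*√(16 - 37) = (2*(-½ + (⅛)*0))*√(16 - 37) = (2*(-½ + 0))*√(-21) = (2*(-½))*(I*√21) = -I*√21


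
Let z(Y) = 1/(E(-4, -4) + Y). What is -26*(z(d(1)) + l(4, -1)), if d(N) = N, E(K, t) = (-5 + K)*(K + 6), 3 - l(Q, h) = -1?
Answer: -1742/17 ≈ -102.47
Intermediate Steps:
l(Q, h) = 4 (l(Q, h) = 3 - 1*(-1) = 3 + 1 = 4)
E(K, t) = (-5 + K)*(6 + K)
z(Y) = 1/(-18 + Y) (z(Y) = 1/((-30 - 4 + (-4)²) + Y) = 1/((-30 - 4 + 16) + Y) = 1/(-18 + Y))
-26*(z(d(1)) + l(4, -1)) = -26*(1/(-18 + 1) + 4) = -26*(1/(-17) + 4) = -26*(-1/17 + 4) = -26*67/17 = -1742/17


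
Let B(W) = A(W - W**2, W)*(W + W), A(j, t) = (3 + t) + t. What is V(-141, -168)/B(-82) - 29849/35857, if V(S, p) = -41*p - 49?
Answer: -3372093/5880548 ≈ -0.57343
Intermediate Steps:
V(S, p) = -49 - 41*p
A(j, t) = 3 + 2*t
B(W) = 2*W*(3 + 2*W) (B(W) = (3 + 2*W)*(W + W) = (3 + 2*W)*(2*W) = 2*W*(3 + 2*W))
V(-141, -168)/B(-82) - 29849/35857 = (-49 - 41*(-168))/((2*(-82)*(3 + 2*(-82)))) - 29849/35857 = (-49 + 6888)/((2*(-82)*(3 - 164))) - 29849*1/35857 = 6839/((2*(-82)*(-161))) - 29849/35857 = 6839/26404 - 29849/35857 = 6839*(1/26404) - 29849/35857 = 977/3772 - 29849/35857 = -3372093/5880548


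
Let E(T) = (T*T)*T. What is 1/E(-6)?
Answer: -1/216 ≈ -0.0046296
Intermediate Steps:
E(T) = T³ (E(T) = T²*T = T³)
1/E(-6) = 1/((-6)³) = 1/(-216) = -1/216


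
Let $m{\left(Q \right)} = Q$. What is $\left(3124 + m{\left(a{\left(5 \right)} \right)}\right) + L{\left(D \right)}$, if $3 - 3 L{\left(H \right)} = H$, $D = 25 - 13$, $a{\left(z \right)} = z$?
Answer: $3126$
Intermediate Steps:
$D = 12$ ($D = 25 - 13 = 12$)
$L{\left(H \right)} = 1 - \frac{H}{3}$
$\left(3124 + m{\left(a{\left(5 \right)} \right)}\right) + L{\left(D \right)} = \left(3124 + 5\right) + \left(1 - 4\right) = 3129 + \left(1 - 4\right) = 3129 - 3 = 3126$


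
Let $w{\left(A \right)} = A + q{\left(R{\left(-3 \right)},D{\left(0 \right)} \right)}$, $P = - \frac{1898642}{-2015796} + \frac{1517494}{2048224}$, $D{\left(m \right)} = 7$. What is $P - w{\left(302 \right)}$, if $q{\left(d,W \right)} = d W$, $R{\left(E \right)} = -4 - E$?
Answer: $- \frac{151381089089081}{516100218288} \approx -293.32$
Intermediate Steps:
$P = \frac{868475305879}{516100218288}$ ($P = \left(-1898642\right) \left(- \frac{1}{2015796}\right) + 1517494 \cdot \frac{1}{2048224} = \frac{949321}{1007898} + \frac{758747}{1024112} = \frac{868475305879}{516100218288} \approx 1.6828$)
$q{\left(d,W \right)} = W d$
$w{\left(A \right)} = -7 + A$ ($w{\left(A \right)} = A + 7 \left(-4 - -3\right) = A + 7 \left(-4 + 3\right) = A + 7 \left(-1\right) = A - 7 = -7 + A$)
$P - w{\left(302 \right)} = \frac{868475305879}{516100218288} - \left(-7 + 302\right) = \frac{868475305879}{516100218288} - 295 = - \frac{151381089089081}{516100218288}$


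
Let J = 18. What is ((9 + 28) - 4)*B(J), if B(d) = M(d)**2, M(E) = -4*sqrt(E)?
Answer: 9504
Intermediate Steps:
B(d) = 16*d (B(d) = (-4*sqrt(d))**2 = 16*d)
((9 + 28) - 4)*B(J) = ((9 + 28) - 4)*(16*18) = (37 - 4)*288 = 33*288 = 9504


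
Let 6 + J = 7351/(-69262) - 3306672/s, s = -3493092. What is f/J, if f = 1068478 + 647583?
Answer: -34598440803107362/104023519321 ≈ -3.3260e+5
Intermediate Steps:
J = -104023519321/20161544842 (J = -6 + (7351/(-69262) - 3306672/(-3493092)) = -6 + (7351*(-1/69262) - 3306672*(-1/3493092)) = -6 + (-7351/69262 + 275556/291091) = -6 + 16945749731/20161544842 = -104023519321/20161544842 ≈ -5.1595)
f = 1716061
f/J = 1716061/(-104023519321/20161544842) = 1716061*(-20161544842/104023519321) = -34598440803107362/104023519321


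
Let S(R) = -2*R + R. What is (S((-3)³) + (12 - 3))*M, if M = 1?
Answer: 36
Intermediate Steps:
S(R) = -R
(S((-3)³) + (12 - 3))*M = (-1*(-3)³ + (12 - 3))*1 = (-1*(-27) + 9)*1 = (27 + 9)*1 = 36*1 = 36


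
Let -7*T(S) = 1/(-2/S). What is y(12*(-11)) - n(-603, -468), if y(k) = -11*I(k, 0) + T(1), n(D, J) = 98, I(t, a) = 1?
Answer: -1525/14 ≈ -108.93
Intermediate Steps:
T(S) = S/14 (T(S) = -1/(7*((-2/S))) = -(-S/2)/7 = -(-1)*S/14 = S/14)
y(k) = -153/14 (y(k) = -11*1 + (1/14)*1 = -11 + 1/14 = -153/14)
y(12*(-11)) - n(-603, -468) = -153/14 - 1*98 = -153/14 - 98 = -1525/14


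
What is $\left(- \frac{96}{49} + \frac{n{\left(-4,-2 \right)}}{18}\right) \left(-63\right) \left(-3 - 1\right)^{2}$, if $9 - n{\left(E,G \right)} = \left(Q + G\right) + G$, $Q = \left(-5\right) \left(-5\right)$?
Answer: $\frac{18528}{7} \approx 2646.9$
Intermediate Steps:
$Q = 25$
$n{\left(E,G \right)} = -16 - 2 G$ ($n{\left(E,G \right)} = 9 - \left(\left(25 + G\right) + G\right) = 9 - \left(25 + 2 G\right) = -16 - 2 G$)
$\left(- \frac{96}{49} + \frac{n{\left(-4,-2 \right)}}{18}\right) \left(-63\right) \left(-3 - 1\right)^{2} = \left(- \frac{96}{49} + \frac{-16 - -4}{18}\right) \left(-63\right) \left(-3 - 1\right)^{2} = \left(\left(-96\right) \frac{1}{49} + \left(-16 + 4\right) \frac{1}{18}\right) \left(-63\right) \left(-4\right)^{2} = \left(- \frac{96}{49} - \frac{2}{3}\right) \left(-63\right) 16 = \left(- \frac{386}{147}\right) \left(-63\right) 16 = \frac{1158}{7} \cdot 16 = \frac{18528}{7}$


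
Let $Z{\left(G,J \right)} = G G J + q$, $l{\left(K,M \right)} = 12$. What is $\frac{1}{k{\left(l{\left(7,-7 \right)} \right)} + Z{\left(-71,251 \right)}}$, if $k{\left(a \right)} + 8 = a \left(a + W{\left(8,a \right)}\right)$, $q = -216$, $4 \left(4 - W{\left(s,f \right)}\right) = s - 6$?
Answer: $\frac{1}{1265253} \approx 7.9036 \cdot 10^{-7}$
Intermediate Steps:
$W{\left(s,f \right)} = \frac{11}{2} - \frac{s}{4}$ ($W{\left(s,f \right)} = 4 - \frac{s - 6}{4} = 4 - \frac{-6 + s}{4} = 4 - \left(- \frac{3}{2} + \frac{s}{4}\right) = \frac{11}{2} - \frac{s}{4}$)
$k{\left(a \right)} = -8 + a \left(\frac{7}{2} + a\right)$ ($k{\left(a \right)} = -8 + a \left(a + \left(\frac{11}{2} - 2\right)\right) = -8 + a \left(a + \frac{7}{2}\right) = -8 + a \left(\frac{7}{2} + a\right)$)
$Z{\left(G,J \right)} = -216 + J G^{2}$ ($Z{\left(G,J \right)} = G G J - 216 = G^{2} J - 216 = J G^{2} - 216 = -216 + J G^{2}$)
$\frac{1}{k{\left(l{\left(7,-7 \right)} \right)} + Z{\left(-71,251 \right)}} = \frac{1}{\left(-8 + 12^{2} + \frac{7}{2} \cdot 12\right) - \left(216 - 251 \left(-71\right)^{2}\right)} = \frac{1}{\left(-8 + 144 + 42\right) + \left(-216 + 251 \cdot 5041\right)} = \frac{1}{178 + \left(-216 + 1265291\right)} = \frac{1}{178 + 1265075} = \frac{1}{1265253}$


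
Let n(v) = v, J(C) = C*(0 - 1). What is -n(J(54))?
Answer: 54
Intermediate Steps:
J(C) = -C (J(C) = C*(-1) = -C)
-n(J(54)) = -(-1)*54 = -1*(-54) = 54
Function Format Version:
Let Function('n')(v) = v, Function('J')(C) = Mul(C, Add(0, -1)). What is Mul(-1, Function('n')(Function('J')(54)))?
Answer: 54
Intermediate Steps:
Function('J')(C) = Mul(-1, C) (Function('J')(C) = Mul(C, -1) = Mul(-1, C))
Mul(-1, Function('n')(Function('J')(54))) = Mul(-1, Mul(-1, 54)) = Mul(-1, -54) = 54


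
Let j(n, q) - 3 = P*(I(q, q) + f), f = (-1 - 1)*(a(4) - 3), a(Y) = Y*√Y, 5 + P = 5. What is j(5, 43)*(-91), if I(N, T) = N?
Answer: -273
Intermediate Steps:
P = 0 (P = -5 + 5 = 0)
a(Y) = Y^(3/2)
f = -10 (f = (-1 - 1)*(4^(3/2) - 3) = -2*(8 - 3) = -2*5 = -10)
j(n, q) = 3 (j(n, q) = 3 + 0*(q - 10) = 3 + 0*(-10 + q) = 3 + 0 = 3)
j(5, 43)*(-91) = 3*(-91) = -273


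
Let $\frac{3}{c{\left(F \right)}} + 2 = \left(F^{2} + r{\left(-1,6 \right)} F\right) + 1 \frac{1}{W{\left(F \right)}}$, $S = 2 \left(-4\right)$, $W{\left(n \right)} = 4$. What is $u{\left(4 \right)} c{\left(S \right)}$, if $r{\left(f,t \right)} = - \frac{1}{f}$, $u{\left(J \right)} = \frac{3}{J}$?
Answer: $\frac{9}{217} \approx 0.041475$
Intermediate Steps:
$S = -8$
$c{\left(F \right)} = \frac{3}{- \frac{7}{4} + F + F^{2}}$ ($c{\left(F \right)} = \frac{3}{-2 + \left(\left(F^{2} + - \frac{1}{-1} F\right) + 1 \cdot \frac{1}{4}\right)} = \frac{3}{-2 + \left(\left(F^{2} + \left(-1\right) \left(-1\right) F\right) + 1 \cdot \frac{1}{4}\right)} = \frac{3}{-2 + \left(\left(F^{2} + 1 F\right) + \frac{1}{4}\right)} = \frac{3}{-2 + \left(\left(F^{2} + F\right) + \frac{1}{4}\right)} = \frac{3}{-2 + \left(\left(F + F^{2}\right) + \frac{1}{4}\right)} = \frac{3}{-2 + \left(\frac{1}{4} + F + F^{2}\right)} = \frac{3}{- \frac{7}{4} + F + F^{2}}$)
$u{\left(4 \right)} c{\left(S \right)} = \frac{3}{4} \frac{12}{-7 + 4 \left(-8\right) + 4 \left(-8\right)^{2}} = 3 \cdot \frac{1}{4} \frac{12}{-7 - 32 + 4 \cdot 64} = \frac{3 \frac{12}{-7 - 32 + 256}}{4} = \frac{3 \cdot \frac{12}{217}}{4} = \frac{3 \cdot 12 \cdot \frac{1}{217}}{4} = \frac{3}{4} \cdot \frac{12}{217} = \frac{9}{217}$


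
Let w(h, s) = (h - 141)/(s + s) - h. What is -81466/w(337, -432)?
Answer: 765072/3167 ≈ 241.58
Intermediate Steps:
w(h, s) = -h + (-141 + h)/(2*s) (w(h, s) = (-141 + h)/((2*s)) - h = (-141 + h)*(1/(2*s)) - h = (-141 + h)/(2*s) - h = -h + (-141 + h)/(2*s))
-81466/w(337, -432) = -81466*(-864/(-141 + 337 - 2*337*(-432))) = -81466*(-864/(-141 + 337 + 291168)) = -81466/((½)*(-1/432)*291364) = -81466/(-72841/216) = -81466*(-216/72841) = 765072/3167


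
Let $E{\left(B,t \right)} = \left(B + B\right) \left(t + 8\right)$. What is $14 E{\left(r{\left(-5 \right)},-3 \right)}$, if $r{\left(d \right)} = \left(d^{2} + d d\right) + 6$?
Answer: $7840$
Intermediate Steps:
$r{\left(d \right)} = 6 + 2 d^{2}$ ($r{\left(d \right)} = \left(d^{2} + d^{2}\right) + 6 = 2 d^{2} + 6 = 6 + 2 d^{2}$)
$E{\left(B,t \right)} = 2 B \left(8 + t\right)$
$14 E{\left(r{\left(-5 \right)},-3 \right)} = 14 \cdot 2 \left(6 + 2 \left(-5\right)^{2}\right) \left(8 - 3\right) = 14 \cdot 2 \left(6 + 2 \cdot 25\right) 5 = 14 \cdot 2 \left(6 + 50\right) 5 = 14 \cdot 2 \cdot 56 \cdot 5 = 14 \cdot 560 = 7840$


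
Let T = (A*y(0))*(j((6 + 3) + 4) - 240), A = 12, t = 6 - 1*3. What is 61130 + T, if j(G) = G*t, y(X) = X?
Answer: 61130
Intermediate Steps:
t = 3 (t = 6 - 3 = 3)
j(G) = 3*G (j(G) = G*3 = 3*G)
T = 0 (T = (12*0)*(3*((6 + 3) + 4) - 240) = 0*(3*(9 + 4) - 240) = 0*(3*13 - 240) = 0*(39 - 240) = 0*(-201) = 0)
61130 + T = 61130 + 0 = 61130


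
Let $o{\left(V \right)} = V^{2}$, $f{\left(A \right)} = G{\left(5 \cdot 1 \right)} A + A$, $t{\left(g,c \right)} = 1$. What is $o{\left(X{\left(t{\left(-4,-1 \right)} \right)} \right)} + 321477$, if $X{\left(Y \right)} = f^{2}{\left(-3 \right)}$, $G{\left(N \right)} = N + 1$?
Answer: $515958$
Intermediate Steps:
$G{\left(N \right)} = 1 + N$
$f{\left(A \right)} = 7 A$ ($f{\left(A \right)} = \left(1 + 5 \cdot 1\right) A + A = \left(1 + 5\right) A + A = 6 A + A = 7 A$)
$X{\left(Y \right)} = 441$ ($X{\left(Y \right)} = \left(7 \left(-3\right)\right)^{2} = \left(-21\right)^{2} = 441$)
$o{\left(X{\left(t{\left(-4,-1 \right)} \right)} \right)} + 321477 = 441^{2} + 321477 = 194481 + 321477 = 515958$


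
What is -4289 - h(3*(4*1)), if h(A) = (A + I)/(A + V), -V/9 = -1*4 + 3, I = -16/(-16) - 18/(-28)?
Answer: -1261157/294 ≈ -4289.6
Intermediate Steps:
I = 23/14 (I = -16*(-1/16) - 18*(-1/28) = 1 + 9/14 = 23/14 ≈ 1.6429)
V = 9 (V = -9*(-1*4 + 3) = -9*(-4 + 3) = -9*(-1) = 9)
h(A) = (23/14 + A)/(9 + A) (h(A) = (A + 23/14)/(A + 9) = (23/14 + A)/(9 + A))
-4289 - h(3*(4*1)) = -4289 - (23/14 + 3*(4*1))/(9 + 3*(4*1)) = -4289 - (23/14 + 3*4)/(9 + 3*4) = -4289 - (23/14 + 12)/(9 + 12) = -4289 - 191/(21*14) = -4289 - 1*191/294 = -4289 - 191/294 = -1261157/294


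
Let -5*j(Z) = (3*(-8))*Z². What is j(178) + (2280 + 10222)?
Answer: 822926/5 ≈ 1.6459e+5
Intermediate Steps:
j(Z) = 24*Z²/5 (j(Z) = -3*(-8)*Z²/5 = -(-24)*Z²/5 = 24*Z²/5)
j(178) + (2280 + 10222) = (24/5)*178² + (2280 + 10222) = (24/5)*31684 + 12502 = 760416/5 + 12502 = 822926/5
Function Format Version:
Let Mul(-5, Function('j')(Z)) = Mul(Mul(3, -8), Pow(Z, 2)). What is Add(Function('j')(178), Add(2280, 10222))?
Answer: Rational(822926, 5) ≈ 1.6459e+5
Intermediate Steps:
Function('j')(Z) = Mul(Rational(24, 5), Pow(Z, 2)) (Function('j')(Z) = Mul(Rational(-1, 5), Mul(Mul(3, -8), Pow(Z, 2))) = Mul(Rational(-1, 5), Mul(-24, Pow(Z, 2))) = Mul(Rational(24, 5), Pow(Z, 2)))
Add(Function('j')(178), Add(2280, 10222)) = Add(Mul(Rational(24, 5), Pow(178, 2)), Add(2280, 10222)) = Add(Mul(Rational(24, 5), 31684), 12502) = Add(Rational(760416, 5), 12502) = Rational(822926, 5)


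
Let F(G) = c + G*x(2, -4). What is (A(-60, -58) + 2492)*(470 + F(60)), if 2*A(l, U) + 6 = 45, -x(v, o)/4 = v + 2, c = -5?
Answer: -2486385/2 ≈ -1.2432e+6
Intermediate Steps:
x(v, o) = -8 - 4*v (x(v, o) = -4*(v + 2) = -4*(2 + v) = -8 - 4*v)
A(l, U) = 39/2 (A(l, U) = -3 + (1/2)*45 = -3 + 45/2 = 39/2)
F(G) = -5 - 16*G (F(G) = -5 + G*(-8 - 4*2) = -5 + G*(-8 - 8) = -5 + G*(-16) = -5 - 16*G)
(A(-60, -58) + 2492)*(470 + F(60)) = (39/2 + 2492)*(470 + (-5 - 16*60)) = 5023*(470 + (-5 - 960))/2 = 5023*(470 - 965)/2 = (5023/2)*(-495) = -2486385/2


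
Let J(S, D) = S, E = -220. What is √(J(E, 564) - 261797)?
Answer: 3*I*√29113 ≈ 511.88*I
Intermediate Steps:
√(J(E, 564) - 261797) = √(-220 - 261797) = √(-262017) = 3*I*√29113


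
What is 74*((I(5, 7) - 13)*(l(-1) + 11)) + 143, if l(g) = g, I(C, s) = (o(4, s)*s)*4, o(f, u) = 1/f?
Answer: -4297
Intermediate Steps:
I(C, s) = s (I(C, s) = (s/4)*4 = s)
74*((I(5, 7) - 13)*(l(-1) + 11)) + 143 = 74*((7 - 13)*(-1 + 11)) + 143 = 74*(-6*10) + 143 = 74*(-60) + 143 = -4440 + 143 = -4297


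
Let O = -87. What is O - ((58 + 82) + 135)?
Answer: -362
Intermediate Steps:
O - ((58 + 82) + 135) = -87 - ((58 + 82) + 135) = -87 - (140 + 135) = -87 - 1*275 = -87 - 275 = -362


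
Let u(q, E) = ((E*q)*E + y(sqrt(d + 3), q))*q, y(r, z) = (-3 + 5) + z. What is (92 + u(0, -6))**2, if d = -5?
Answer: 8464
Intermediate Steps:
y(r, z) = 2 + z
u(q, E) = q*(2 + q + q*E**2) (u(q, E) = ((E*q)*E + (2 + q))*q = (q*E**2 + (2 + q))*q = (2 + q + q*E**2)*q = q*(2 + q + q*E**2))
(92 + u(0, -6))**2 = (92 + 0*(2 + 0 + 0*(-6)**2))**2 = (92 + 0*(2 + 0 + 0*36))**2 = (92 + 0*(2 + 0 + 0))**2 = (92 + 0*2)**2 = (92 + 0)**2 = 92**2 = 8464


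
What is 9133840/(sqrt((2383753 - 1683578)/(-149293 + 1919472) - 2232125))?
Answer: -456692*I*sqrt(69944376529119358)/19756300501 ≈ -6113.6*I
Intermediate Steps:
9133840/(sqrt((2383753 - 1683578)/(-149293 + 1919472) - 2232125)) = 9133840/(sqrt(700175/1770179 - 2232125)) = 9133840/(sqrt(-3951260100200/1770179)) = 9133840/((10*I*sqrt(69944376529119358)/1770179)) = 9133840*(-I*sqrt(69944376529119358)/395126010020) = -456692*I*sqrt(69944376529119358)/19756300501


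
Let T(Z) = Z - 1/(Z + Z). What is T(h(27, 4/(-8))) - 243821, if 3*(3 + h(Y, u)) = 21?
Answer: -1950537/8 ≈ -2.4382e+5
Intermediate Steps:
h(Y, u) = 4 (h(Y, u) = -3 + (⅓)*21 = -3 + 7 = 4)
T(Z) = Z - 1/(2*Z)
T(h(27, 4/(-8))) - 243821 = (4 - ½/4) - 243821 = (4 - ½*¼) - 243821 = (4 - ⅛) - 243821 = 31/8 - 243821 = -1950537/8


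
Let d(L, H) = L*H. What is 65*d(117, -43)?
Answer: -327015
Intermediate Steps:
d(L, H) = H*L
65*d(117, -43) = 65*(-43*117) = 65*(-5031) = -327015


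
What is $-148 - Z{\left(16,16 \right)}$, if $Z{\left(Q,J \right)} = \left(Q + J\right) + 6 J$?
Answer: $-276$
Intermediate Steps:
$Z{\left(Q,J \right)} = Q + 7 J$ ($Z{\left(Q,J \right)} = \left(J + Q\right) + 6 J = Q + 7 J$)
$-148 - Z{\left(16,16 \right)} = -148 - \left(16 + 7 \cdot 16\right) = -148 - \left(16 + 112\right) = -148 - 128 = -276$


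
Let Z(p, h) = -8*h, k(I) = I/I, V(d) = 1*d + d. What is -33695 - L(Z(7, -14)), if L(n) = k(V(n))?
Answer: -33696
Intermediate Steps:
V(d) = 2*d (V(d) = d + d = 2*d)
k(I) = 1
L(n) = 1
-33695 - L(Z(7, -14)) = -33695 - 1*1 = -33695 - 1 = -33696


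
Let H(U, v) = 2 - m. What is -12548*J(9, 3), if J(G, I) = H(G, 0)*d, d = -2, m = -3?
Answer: 125480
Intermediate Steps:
H(U, v) = 5 (H(U, v) = 2 - 1*(-3) = 2 + 3 = 5)
J(G, I) = -10 (J(G, I) = 5*(-2) = -10)
-12548*J(9, 3) = -12548*(-10) = 125480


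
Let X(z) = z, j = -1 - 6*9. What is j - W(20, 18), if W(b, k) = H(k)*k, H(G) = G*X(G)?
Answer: -5887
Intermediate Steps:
j = -55 (j = -1 - 54 = -55)
H(G) = G**2 (H(G) = G*G = G**2)
W(b, k) = k**3 (W(b, k) = k**2*k = k**3)
j - W(20, 18) = -55 - 1*18**3 = -55 - 1*5832 = -55 - 5832 = -5887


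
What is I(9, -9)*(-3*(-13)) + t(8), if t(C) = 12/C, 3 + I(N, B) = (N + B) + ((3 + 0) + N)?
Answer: 705/2 ≈ 352.50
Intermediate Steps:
I(N, B) = B + 2*N (I(N, B) = -3 + ((N + B) + ((3 + 0) + N)) = -3 + ((B + N) + (3 + N)) = -3 + (3 + B + 2*N) = B + 2*N)
I(9, -9)*(-3*(-13)) + t(8) = (-9 + 2*9)*(-3*(-13)) + 12/8 = (-9 + 18)*39 + 12*(⅛) = 9*39 + 3/2 = 351 + 3/2 = 705/2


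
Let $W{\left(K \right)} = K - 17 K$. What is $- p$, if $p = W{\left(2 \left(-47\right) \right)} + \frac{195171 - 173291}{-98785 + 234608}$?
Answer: $- \frac{204299672}{135823} \approx -1504.2$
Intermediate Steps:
$W{\left(K \right)} = - 16 K$
$p = \frac{204299672}{135823}$ ($p = - 16 \cdot 2 \left(-47\right) + \frac{195171 - 173291}{-98785 + 234608} = \left(-16\right) \left(-94\right) + \frac{21880}{135823} = 1504 + 21880 \cdot \frac{1}{135823} = 1504 + \frac{21880}{135823} = \frac{204299672}{135823} \approx 1504.2$)
$- p = \left(-1\right) \frac{204299672}{135823} = - \frac{204299672}{135823}$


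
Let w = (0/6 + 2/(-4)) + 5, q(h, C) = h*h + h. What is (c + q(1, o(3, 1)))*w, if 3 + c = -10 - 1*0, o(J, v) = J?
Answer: -99/2 ≈ -49.500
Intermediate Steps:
q(h, C) = h + h² (q(h, C) = h² + h = h + h²)
c = -13 (c = -3 + (-10 - 1*0) = -3 + (-10 + 0) = -3 - 10 = -13)
w = 9/2 (w = (0*(⅙) + 2*(-¼)) + 5 = (0 - ½) + 5 = -½ + 5 = 9/2 ≈ 4.5000)
(c + q(1, o(3, 1)))*w = (-13 + 1*(1 + 1))*(9/2) = (-13 + 1*2)*(9/2) = (-13 + 2)*(9/2) = -11*9/2 = -99/2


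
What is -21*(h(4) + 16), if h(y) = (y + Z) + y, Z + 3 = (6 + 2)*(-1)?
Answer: -273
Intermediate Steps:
Z = -11 (Z = -3 + (6 + 2)*(-1) = -3 + 8*(-1) = -3 - 8 = -11)
h(y) = -11 + 2*y (h(y) = (y - 11) + y = (-11 + y) + y = -11 + 2*y)
-21*(h(4) + 16) = -21*((-11 + 2*4) + 16) = -21*((-11 + 8) + 16) = -21*(-3 + 16) = -21*13 = -273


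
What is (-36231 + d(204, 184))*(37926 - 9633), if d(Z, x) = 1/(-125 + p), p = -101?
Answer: -231668940651/226 ≈ -1.0251e+9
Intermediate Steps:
d(Z, x) = -1/226 (d(Z, x) = 1/(-125 - 101) = 1/(-226) = -1/226)
(-36231 + d(204, 184))*(37926 - 9633) = (-36231 - 1/226)*(37926 - 9633) = -8188207/226*28293 = -231668940651/226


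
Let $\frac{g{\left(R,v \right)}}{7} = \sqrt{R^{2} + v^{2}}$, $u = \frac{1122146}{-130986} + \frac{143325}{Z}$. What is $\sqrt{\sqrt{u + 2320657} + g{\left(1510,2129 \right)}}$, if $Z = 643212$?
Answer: $\frac{\sqrt{780108954 \sqrt{1412277106372590714139111} + 4259989860776818812 \sqrt{6812741}}}{780108954} \approx 140.69$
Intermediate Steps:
$u = - \frac{39055789139}{4680653724}$ ($u = \frac{1122146}{-130986} + \frac{143325}{643212} = 1122146 \left(- \frac{1}{130986}\right) + 143325 \cdot \frac{1}{643212} = - \frac{561073}{65493} + \frac{15925}{71468} = - \frac{39055789139}{4680653724} \approx -8.3441$)
$g{\left(R,v \right)} = 7 \sqrt{R^{2} + v^{2}}$
$\sqrt{\sqrt{u + 2320657} + g{\left(1510,2129 \right)}} = \sqrt{\sqrt{- \frac{39055789139}{4680653724} + 2320657} + 7 \sqrt{1510^{2} + 2129^{2}}} = \sqrt{\sqrt{\frac{10862152773387529}{4680653724}} + 7 \sqrt{2280100 + 4532641}} = \sqrt{\frac{\sqrt{1412277106372590714139111}}{780108954} + 7 \sqrt{6812741}} = \sqrt{7 \sqrt{6812741} + \frac{\sqrt{1412277106372590714139111}}{780108954}}$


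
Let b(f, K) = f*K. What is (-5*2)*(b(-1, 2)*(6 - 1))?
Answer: 100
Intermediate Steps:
b(f, K) = K*f
(-5*2)*(b(-1, 2)*(6 - 1)) = (-5*2)*((2*(-1))*(6 - 1)) = -(-20)*5 = -10*(-10) = 100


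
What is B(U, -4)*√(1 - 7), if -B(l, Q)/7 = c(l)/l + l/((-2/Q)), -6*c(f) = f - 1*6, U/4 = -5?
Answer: 16891*I*√6/60 ≈ 689.57*I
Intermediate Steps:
U = -20 (U = 4*(-5) = -20)
c(f) = 1 - f/6 (c(f) = -(f - 1*6)/6 = -(f - 6)/6 = -(-6 + f)/6 = 1 - f/6)
B(l, Q) = -7*(1 - l/6)/l + 7*Q*l/2 (B(l, Q) = -7*((1 - l/6)/l + l/((-2/Q))) = -7*((1 - l/6)/l + l*(-Q/2)) = -7*((1 - l/6)/l - Q*l/2) = -7*(1 - l/6)/l + 7*Q*l/2)
B(U, -4)*√(1 - 7) = (7/6 - 7/(-20) + (7/2)*(-4)*(-20))*√(1 - 7) = (7/6 - 7*(-1/20) + 280)*√(-6) = (7/6 + 7/20 + 280)*(I*√6) = 16891*(I*√6)/60 = 16891*I*√6/60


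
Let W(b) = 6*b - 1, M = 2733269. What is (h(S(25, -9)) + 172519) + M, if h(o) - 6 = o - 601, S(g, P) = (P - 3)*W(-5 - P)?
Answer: 2904917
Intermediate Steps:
W(b) = -1 + 6*b
S(g, P) = (-31 - 6*P)*(-3 + P) (S(g, P) = (P - 3)*(-1 + 6*(-5 - P)) = (-3 + P)*(-1 + (-30 - 6*P)) = (-3 + P)*(-31 - 6*P) = (-31 - 6*P)*(-3 + P))
h(o) = -595 + o (h(o) = 6 + (o - 601) = 6 + (-601 + o) = -595 + o)
(h(S(25, -9)) + 172519) + M = ((-595 - (-3 - 9)*(31 + 6*(-9))) + 172519) + 2733269 = ((-595 - 1*(-12)*(31 - 54)) + 172519) + 2733269 = ((-595 - 1*(-12)*(-23)) + 172519) + 2733269 = ((-595 - 276) + 172519) + 2733269 = (-871 + 172519) + 2733269 = 171648 + 2733269 = 2904917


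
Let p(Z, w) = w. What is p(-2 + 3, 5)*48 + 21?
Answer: 261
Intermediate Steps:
p(-2 + 3, 5)*48 + 21 = 5*48 + 21 = 240 + 21 = 261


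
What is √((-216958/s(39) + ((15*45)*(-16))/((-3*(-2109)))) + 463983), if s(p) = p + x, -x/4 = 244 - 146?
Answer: √28611158173580189/248159 ≈ 681.61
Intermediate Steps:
x = -392 (x = -4*(244 - 146) = -4*98 = -392)
s(p) = -392 + p (s(p) = p - 392 = -392 + p)
√((-216958/s(39) + ((15*45)*(-16))/((-3*(-2109)))) + 463983) = √((-216958/(-392 + 39) + ((15*45)*(-16))/((-3*(-2109)))) + 463983) = √((-216958/(-353) + (675*(-16))/6327) + 463983) = √((-216958*(-1/353) - 10800*1/6327) + 463983) = √((216958/353 - 1200/703) + 463983) = √(152097874/248159 + 463983) = √(115293655171/248159) = √28611158173580189/248159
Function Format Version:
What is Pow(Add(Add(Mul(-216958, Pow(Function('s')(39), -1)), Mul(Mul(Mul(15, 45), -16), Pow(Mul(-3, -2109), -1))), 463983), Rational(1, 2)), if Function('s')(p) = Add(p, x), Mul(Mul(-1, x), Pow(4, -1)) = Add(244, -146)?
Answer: Mul(Rational(1, 248159), Pow(28611158173580189, Rational(1, 2))) ≈ 681.61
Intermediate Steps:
x = -392 (x = Mul(-4, Add(244, -146)) = Mul(-4, 98) = -392)
Function('s')(p) = Add(-392, p) (Function('s')(p) = Add(p, -392) = Add(-392, p))
Pow(Add(Add(Mul(-216958, Pow(Function('s')(39), -1)), Mul(Mul(Mul(15, 45), -16), Pow(Mul(-3, -2109), -1))), 463983), Rational(1, 2)) = Pow(Add(Add(Mul(-216958, Pow(Add(-392, 39), -1)), Mul(Mul(Mul(15, 45), -16), Pow(Mul(-3, -2109), -1))), 463983), Rational(1, 2)) = Pow(Add(Add(Mul(-216958, Pow(-353, -1)), Mul(Mul(675, -16), Pow(6327, -1))), 463983), Rational(1, 2)) = Pow(Add(Add(Mul(-216958, Rational(-1, 353)), Mul(-10800, Rational(1, 6327))), 463983), Rational(1, 2)) = Pow(Add(Add(Rational(216958, 353), Rational(-1200, 703)), 463983), Rational(1, 2)) = Pow(Add(Rational(152097874, 248159), 463983), Rational(1, 2)) = Pow(Rational(115293655171, 248159), Rational(1, 2)) = Mul(Rational(1, 248159), Pow(28611158173580189, Rational(1, 2)))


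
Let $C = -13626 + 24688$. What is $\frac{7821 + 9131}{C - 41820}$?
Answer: $- \frac{652}{1183} \approx -0.55114$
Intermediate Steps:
$C = 11062$
$\frac{7821 + 9131}{C - 41820} = \frac{7821 + 9131}{11062 - 41820} = \frac{16952}{-30758} = 16952 \left(- \frac{1}{30758}\right) = - \frac{652}{1183}$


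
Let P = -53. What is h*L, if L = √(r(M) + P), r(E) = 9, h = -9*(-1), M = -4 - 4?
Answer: 18*I*√11 ≈ 59.699*I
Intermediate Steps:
M = -8
h = 9
L = 2*I*√11 (L = √(9 - 53) = √(-44) = 2*I*√11 ≈ 6.6332*I)
h*L = 9*(2*I*√11) = 18*I*√11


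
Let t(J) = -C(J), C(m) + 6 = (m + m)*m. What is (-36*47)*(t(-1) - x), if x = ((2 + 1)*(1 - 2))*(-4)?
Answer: 13536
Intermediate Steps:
C(m) = -6 + 2*m² (C(m) = -6 + (m + m)*m = -6 + (2*m)*m = -6 + 2*m²)
t(J) = 6 - 2*J² (t(J) = -(-6 + 2*J²) = 6 - 2*J²)
x = 12 (x = (3*(-1))*(-4) = -3*(-4) = 12)
(-36*47)*(t(-1) - x) = (-36*47)*((6 - 2*(-1)²) - 1*12) = -1692*((6 - 2*1) - 12) = -1692*((6 - 2) - 12) = -1692*(4 - 12) = -1692*(-8) = 13536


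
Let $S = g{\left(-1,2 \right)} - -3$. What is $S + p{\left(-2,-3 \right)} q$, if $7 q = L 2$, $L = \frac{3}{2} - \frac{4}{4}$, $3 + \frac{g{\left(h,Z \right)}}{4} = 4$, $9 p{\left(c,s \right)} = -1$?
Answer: $\frac{440}{63} \approx 6.9841$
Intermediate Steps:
$p{\left(c,s \right)} = - \frac{1}{9}$ ($p{\left(c,s \right)} = \frac{1}{9} \left(-1\right) = - \frac{1}{9}$)
$g{\left(h,Z \right)} = 4$ ($g{\left(h,Z \right)} = -12 + 4 \cdot 4 = -12 + 16 = 4$)
$S = 7$ ($S = 4 - -3 = 4 + 3 = 7$)
$L = \frac{1}{2}$ ($L = 3 \cdot \frac{1}{2} - 1 = \frac{3}{2} - 1 = \frac{1}{2} \approx 0.5$)
$q = \frac{1}{7}$ ($q = \frac{\frac{1}{2} \cdot 2}{7} = \frac{1}{7} \cdot 1 = \frac{1}{7} \approx 0.14286$)
$S + p{\left(-2,-3 \right)} q = 7 - \frac{1}{63} = \frac{440}{63}$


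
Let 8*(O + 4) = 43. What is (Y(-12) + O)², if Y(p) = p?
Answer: 7225/64 ≈ 112.89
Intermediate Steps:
O = 11/8 (O = -4 + (⅛)*43 = -4 + 43/8 = 11/8 ≈ 1.3750)
(Y(-12) + O)² = (-12 + 11/8)² = (-85/8)² = 7225/64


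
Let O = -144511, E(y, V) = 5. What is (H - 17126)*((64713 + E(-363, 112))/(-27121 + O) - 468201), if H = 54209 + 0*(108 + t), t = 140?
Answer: -1489964137933125/85816 ≈ -1.7362e+10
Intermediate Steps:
H = 54209 (H = 54209 + 0*(108 + 140) = 54209 + 0*248 = 54209 + 0 = 54209)
(H - 17126)*((64713 + E(-363, 112))/(-27121 + O) - 468201) = (54209 - 17126)*((64713 + 5)/(-27121 - 144511) - 468201) = 37083*(64718/(-171632) - 468201) = 37083*(64718*(-1/171632) - 468201) = 37083*(-32359/85816 - 468201) = 37083*(-40179169375/85816) = -1489964137933125/85816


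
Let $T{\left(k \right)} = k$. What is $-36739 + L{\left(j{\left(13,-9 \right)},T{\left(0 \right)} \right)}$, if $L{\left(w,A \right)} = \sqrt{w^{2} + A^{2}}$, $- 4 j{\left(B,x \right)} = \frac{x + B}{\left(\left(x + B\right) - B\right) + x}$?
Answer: $- \frac{661301}{18} \approx -36739.0$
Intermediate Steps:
$j{\left(B,x \right)} = - \frac{B + x}{8 x}$ ($j{\left(B,x \right)} = - \frac{\left(x + B\right) \frac{1}{\left(\left(x + B\right) - B\right) + x}}{4} = - \frac{\left(B + x\right) \frac{1}{\left(\left(B + x\right) - B\right) + x}}{4} = - \frac{\left(B + x\right) \frac{1}{x + x}}{4} = - \frac{\left(B + x\right) \frac{1}{2 x}}{4} = - \frac{\frac{1}{2} \frac{1}{x} \left(B + x\right)}{4} = - \frac{B + x}{8 x}$)
$L{\left(w,A \right)} = \sqrt{A^{2} + w^{2}}$
$-36739 + L{\left(j{\left(13,-9 \right)},T{\left(0 \right)} \right)} = -36739 + \sqrt{0^{2} + \left(\frac{\left(-1\right) 13 - -9}{8 \left(-9\right)}\right)^{2}} = -36739 + \sqrt{0 + \left(\frac{1}{8} \left(- \frac{1}{9}\right) \left(-13 + 9\right)\right)^{2}} = -36739 + \sqrt{0 + \left(\frac{1}{8} \left(- \frac{1}{9}\right) \left(-4\right)\right)^{2}} = -36739 + \sqrt{0 + \left(\frac{1}{18}\right)^{2}} = -36739 + \sqrt{0 + \frac{1}{324}} = -36739 + \sqrt{\frac{1}{324}} = -36739 + \frac{1}{18} = - \frac{661301}{18}$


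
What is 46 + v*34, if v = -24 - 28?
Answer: -1722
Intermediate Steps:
v = -52
46 + v*34 = 46 - 52*34 = 46 - 1768 = -1722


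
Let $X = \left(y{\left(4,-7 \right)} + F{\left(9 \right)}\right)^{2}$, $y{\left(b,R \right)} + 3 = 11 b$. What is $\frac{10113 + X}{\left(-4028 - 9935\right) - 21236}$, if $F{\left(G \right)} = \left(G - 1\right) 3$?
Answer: $- \frac{14338}{35199} \approx -0.40734$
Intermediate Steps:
$y{\left(b,R \right)} = -3 + 11 b$
$F{\left(G \right)} = -3 + 3 G$ ($F{\left(G \right)} = \left(-1 + G\right) 3 = -3 + 3 G$)
$X = 4225$ ($X = \left(\left(-3 + 11 \cdot 4\right) + \left(-3 + 3 \cdot 9\right)\right)^{2} = \left(\left(-3 + 44\right) + \left(-3 + 27\right)\right)^{2} = \left(41 + 24\right)^{2} = 65^{2} = 4225$)
$\frac{10113 + X}{\left(-4028 - 9935\right) - 21236} = \frac{10113 + 4225}{\left(-4028 - 9935\right) - 21236} = \frac{14338}{-13963 - 21236} = \frac{14338}{-35199} = 14338 \left(- \frac{1}{35199}\right) = - \frac{14338}{35199}$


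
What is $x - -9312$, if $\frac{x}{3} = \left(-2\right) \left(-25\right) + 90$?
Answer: $9732$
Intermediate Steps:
$x = 420$ ($x = 3 \left(\left(-2\right) \left(-25\right) + 90\right) = 3 \left(50 + 90\right) = 3 \cdot 140 = 420$)
$x - -9312 = 420 - -9312 = 420 + 9312 = 9732$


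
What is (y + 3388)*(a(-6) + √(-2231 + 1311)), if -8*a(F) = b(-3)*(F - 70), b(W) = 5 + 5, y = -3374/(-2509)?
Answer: 807867270/2509 + 17007732*I*√230/2509 ≈ 3.2199e+5 + 1.028e+5*I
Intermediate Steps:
y = 3374/2509 (y = -3374*(-1/2509) = 3374/2509 ≈ 1.3448)
b(W) = 10
a(F) = 175/2 - 5*F/4 (a(F) = -5*(F - 70)/4 = -5*(-70 + F)/4 = -(-700 + 10*F)/8 = 175/2 - 5*F/4)
(y + 3388)*(a(-6) + √(-2231 + 1311)) = (3374/2509 + 3388)*((175/2 - 5/4*(-6)) + √(-2231 + 1311)) = 8503866*((175/2 + 15/2) + √(-920))/2509 = 8503866*(95 + 2*I*√230)/2509 = 807867270/2509 + 17007732*I*√230/2509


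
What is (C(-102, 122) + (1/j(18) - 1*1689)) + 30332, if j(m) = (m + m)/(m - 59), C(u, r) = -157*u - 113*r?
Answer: 1111315/36 ≈ 30870.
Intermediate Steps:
j(m) = 2*m/(-59 + m) (j(m) = (2*m)/(-59 + m) = 2*m/(-59 + m))
(C(-102, 122) + (1/j(18) - 1*1689)) + 30332 = ((-157*(-102) - 113*122) + (1/(2*18/(-59 + 18)) - 1*1689)) + 30332 = ((16014 - 13786) + (1/(2*18/(-41)) - 1689)) + 30332 = (2228 + (1/(2*18*(-1/41)) - 1689)) + 30332 = (2228 + (1/(-36/41) - 1689)) + 30332 = (2228 + (-41/36 - 1689)) + 30332 = (2228 - 60845/36) + 30332 = 19363/36 + 30332 = 1111315/36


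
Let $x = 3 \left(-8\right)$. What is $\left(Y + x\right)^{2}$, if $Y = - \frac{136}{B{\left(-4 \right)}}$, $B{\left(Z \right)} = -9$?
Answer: $\frac{6400}{81} \approx 79.012$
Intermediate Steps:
$x = -24$
$Y = \frac{136}{9}$ ($Y = - \frac{136}{-9} = \left(-136\right) \left(- \frac{1}{9}\right) = \frac{136}{9} \approx 15.111$)
$\left(Y + x\right)^{2} = \left(\frac{136}{9} - 24\right)^{2} = \left(- \frac{80}{9}\right)^{2} = \frac{6400}{81}$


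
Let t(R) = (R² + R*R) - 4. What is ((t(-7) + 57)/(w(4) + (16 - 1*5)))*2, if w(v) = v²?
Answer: 302/27 ≈ 11.185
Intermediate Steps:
t(R) = -4 + 2*R² (t(R) = (R² + R²) - 4 = 2*R² - 4 = -4 + 2*R²)
((t(-7) + 57)/(w(4) + (16 - 1*5)))*2 = (((-4 + 2*(-7)²) + 57)/(4² + (16 - 1*5)))*2 = (((-4 + 2*49) + 57)/(16 + (16 - 5)))*2 = (((-4 + 98) + 57)/(16 + 11))*2 = ((94 + 57)/27)*2 = (151*(1/27))*2 = (151/27)*2 = 302/27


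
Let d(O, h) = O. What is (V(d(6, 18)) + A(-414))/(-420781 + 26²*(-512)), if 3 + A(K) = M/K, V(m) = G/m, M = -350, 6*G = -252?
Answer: 1895/158746851 ≈ 1.1937e-5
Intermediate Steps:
G = -42 (G = (⅙)*(-252) = -42)
V(m) = -42/m
A(K) = -3 - 350/K
(V(d(6, 18)) + A(-414))/(-420781 + 26²*(-512)) = (-42/6 + (-3 - 350/(-414)))/(-420781 + 26²*(-512)) = (-42*⅙ + (-3 - 350*(-1/414)))/(-420781 + 676*(-512)) = (-7 + (-3 + 175/207))/(-420781 - 346112) = (-7 - 446/207)/(-766893) = -1895/207*(-1/766893) = 1895/158746851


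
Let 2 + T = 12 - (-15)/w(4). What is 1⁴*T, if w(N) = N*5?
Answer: 43/4 ≈ 10.750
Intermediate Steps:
w(N) = 5*N
T = 43/4 (T = -2 + (12 - (-15)/(5*4)) = -2 + (12 - (-15)/20) = -2 + (12 - 1*(-¾)) = -2 + (12 + ¾) = -2 + 51/4 = 43/4 ≈ 10.750)
1⁴*T = 1⁴*(43/4) = 1*(43/4) = 43/4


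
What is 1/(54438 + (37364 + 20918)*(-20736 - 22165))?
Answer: -1/2500301644 ≈ -3.9995e-10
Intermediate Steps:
1/(54438 + (37364 + 20918)*(-20736 - 22165)) = 1/(54438 + 58282*(-42901)) = 1/(54438 - 2500356082) = 1/(-2500301644) = -1/2500301644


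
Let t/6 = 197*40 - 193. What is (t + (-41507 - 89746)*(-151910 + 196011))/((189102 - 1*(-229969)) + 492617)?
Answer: -1929447477/303896 ≈ -6349.0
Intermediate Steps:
t = 46122 (t = 6*(197*40 - 193) = 6*(7880 - 193) = 6*7687 = 46122)
(t + (-41507 - 89746)*(-151910 + 196011))/((189102 - 1*(-229969)) + 492617) = (46122 + (-41507 - 89746)*(-151910 + 196011))/((189102 - 1*(-229969)) + 492617) = (46122 - 131253*44101)/((189102 + 229969) + 492617) = (46122 - 5788388553)/(419071 + 492617) = -5788342431/911688 = -5788342431*1/911688 = -1929447477/303896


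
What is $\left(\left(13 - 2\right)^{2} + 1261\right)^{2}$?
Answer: $1909924$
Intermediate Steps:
$\left(\left(13 - 2\right)^{2} + 1261\right)^{2} = \left(11^{2} + 1261\right)^{2} = \left(121 + 1261\right)^{2} = 1382^{2} = 1909924$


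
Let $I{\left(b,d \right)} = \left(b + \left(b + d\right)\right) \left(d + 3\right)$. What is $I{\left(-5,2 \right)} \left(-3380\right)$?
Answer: $135200$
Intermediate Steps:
$I{\left(b,d \right)} = \left(3 + d\right) \left(d + 2 b\right)$ ($I{\left(b,d \right)} = \left(d + 2 b\right) \left(3 + d\right) = \left(3 + d\right) \left(d + 2 b\right)$)
$I{\left(-5,2 \right)} \left(-3380\right) = \left(2^{2} + 3 \cdot 2 + 6 \left(-5\right) + 2 \left(-5\right) 2\right) \left(-3380\right) = \left(4 + 6 - 30 - 20\right) \left(-3380\right) = \left(-40\right) \left(-3380\right) = 135200$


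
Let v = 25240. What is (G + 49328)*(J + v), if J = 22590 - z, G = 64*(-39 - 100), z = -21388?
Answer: 2798622176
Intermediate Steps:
G = -8896 (G = 64*(-139) = -8896)
J = 43978 (J = 22590 - 1*(-21388) = 22590 + 21388 = 43978)
(G + 49328)*(J + v) = (-8896 + 49328)*(43978 + 25240) = 40432*69218 = 2798622176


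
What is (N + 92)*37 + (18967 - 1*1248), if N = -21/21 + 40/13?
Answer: 275598/13 ≈ 21200.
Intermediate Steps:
N = 27/13 (N = -21*1/21 + 40*(1/13) = -1 + 40/13 = 27/13 ≈ 2.0769)
(N + 92)*37 + (18967 - 1*1248) = (27/13 + 92)*37 + (18967 - 1*1248) = (1223/13)*37 + (18967 - 1248) = 45251/13 + 17719 = 275598/13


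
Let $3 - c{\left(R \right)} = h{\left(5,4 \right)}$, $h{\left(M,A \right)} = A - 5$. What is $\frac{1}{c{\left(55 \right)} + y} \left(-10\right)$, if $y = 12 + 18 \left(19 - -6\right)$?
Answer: $- \frac{5}{233} \approx -0.021459$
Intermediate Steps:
$h{\left(M,A \right)} = -5 + A$
$c{\left(R \right)} = 4$ ($c{\left(R \right)} = 3 - \left(-5 + 4\right) = 3 - -1 = 3 + 1 = 4$)
$y = 462$ ($y = 12 + 18 \left(19 + 6\right) = 12 + 18 \cdot 25 = 12 + 450 = 462$)
$\frac{1}{c{\left(55 \right)} + y} \left(-10\right) = \frac{1}{4 + 462} \left(-10\right) = \frac{1}{466} \left(-10\right) = - \frac{5}{233}$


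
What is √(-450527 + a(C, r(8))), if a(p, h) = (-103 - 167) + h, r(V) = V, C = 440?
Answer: I*√450789 ≈ 671.41*I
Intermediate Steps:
a(p, h) = -270 + h
√(-450527 + a(C, r(8))) = √(-450527 + (-270 + 8)) = √(-450527 - 262) = √(-450789) = I*√450789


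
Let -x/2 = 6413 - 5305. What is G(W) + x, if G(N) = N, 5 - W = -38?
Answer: -2173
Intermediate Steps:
W = 43 (W = 5 - 1*(-38) = 5 + 38 = 43)
x = -2216 (x = -2*(6413 - 5305) = -2*1108 = -2216)
G(W) + x = 43 - 2216 = -2173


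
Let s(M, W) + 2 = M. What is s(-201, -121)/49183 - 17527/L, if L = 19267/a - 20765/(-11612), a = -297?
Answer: 2972895386901527/10700312450417 ≈ 277.83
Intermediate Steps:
L = -217561199/3448764 (L = 19267/(-297) - 20765/(-11612) = 19267*(-1/297) - 20765*(-1/11612) = -19267/297 + 20765/11612 = -217561199/3448764 ≈ -63.084)
s(M, W) = -2 + M
s(-201, -121)/49183 - 17527/L = (-2 - 201)/49183 - 17527/(-217561199/3448764) = -203*1/49183 - 17527*(-3448764/217561199) = -203/49183 + 60446486628/217561199 = 2972895386901527/10700312450417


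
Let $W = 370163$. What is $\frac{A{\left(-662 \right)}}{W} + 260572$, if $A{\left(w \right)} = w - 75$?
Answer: $\frac{96454112499}{370163} \approx 2.6057 \cdot 10^{5}$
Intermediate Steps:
$A{\left(w \right)} = -75 + w$ ($A{\left(w \right)} = w - 75 = -75 + w$)
$\frac{A{\left(-662 \right)}}{W} + 260572 = \frac{-75 - 662}{370163} + 260572 = \left(-737\right) \frac{1}{370163} + 260572 = - \frac{737}{370163} + 260572 = \frac{96454112499}{370163}$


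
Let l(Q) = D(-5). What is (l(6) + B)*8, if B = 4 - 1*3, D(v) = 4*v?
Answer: -152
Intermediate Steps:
B = 1 (B = 4 - 3 = 1)
l(Q) = -20 (l(Q) = 4*(-5) = -20)
(l(6) + B)*8 = (-20 + 1)*8 = -19*8 = -152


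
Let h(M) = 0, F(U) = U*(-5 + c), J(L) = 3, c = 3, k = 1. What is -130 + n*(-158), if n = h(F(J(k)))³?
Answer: -130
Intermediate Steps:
F(U) = -2*U (F(U) = U*(-5 + 3) = U*(-2) = -2*U)
n = 0 (n = 0³ = 0)
-130 + n*(-158) = -130 + 0*(-158) = -130 + 0 = -130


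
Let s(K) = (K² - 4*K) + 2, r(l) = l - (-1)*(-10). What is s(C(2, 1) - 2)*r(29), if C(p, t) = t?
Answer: 133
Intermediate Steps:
r(l) = -10 + l (r(l) = l - 1*10 = l - 10 = -10 + l)
s(K) = 2 + K² - 4*K
s(C(2, 1) - 2)*r(29) = (2 + (1 - 2)² - 4*(1 - 2))*(-10 + 29) = (2 + (-1)² - 4*(-1))*19 = (2 + 1 + 4)*19 = 7*19 = 133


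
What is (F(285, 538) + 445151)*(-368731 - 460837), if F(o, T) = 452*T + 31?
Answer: -571039769344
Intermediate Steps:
F(o, T) = 31 + 452*T
(F(285, 538) + 445151)*(-368731 - 460837) = ((31 + 452*538) + 445151)*(-368731 - 460837) = ((31 + 243176) + 445151)*(-829568) = (243207 + 445151)*(-829568) = 688358*(-829568) = -571039769344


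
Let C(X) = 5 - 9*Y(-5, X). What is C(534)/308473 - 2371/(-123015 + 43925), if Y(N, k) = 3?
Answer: 66331773/2217920870 ≈ 0.029907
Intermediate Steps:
C(X) = -22 (C(X) = 5 - 9*3 = 5 - 27 = -22)
C(534)/308473 - 2371/(-123015 + 43925) = -22/308473 - 2371/(-123015 + 43925) = -22*1/308473 - 2371/(-79090) = -2/28043 - 2371*(-1/79090) = -2/28043 + 2371/79090 = 66331773/2217920870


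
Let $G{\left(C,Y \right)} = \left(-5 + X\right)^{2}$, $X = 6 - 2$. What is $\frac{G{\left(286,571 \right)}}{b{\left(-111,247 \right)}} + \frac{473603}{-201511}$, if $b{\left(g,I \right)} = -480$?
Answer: $- \frac{227530951}{96725280} \approx -2.3523$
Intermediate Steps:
$X = 4$
$G{\left(C,Y \right)} = 1$ ($G{\left(C,Y \right)} = \left(-5 + 4\right)^{2} = \left(-1\right)^{2} = 1$)
$\frac{G{\left(286,571 \right)}}{b{\left(-111,247 \right)}} + \frac{473603}{-201511} = 1 \frac{1}{-480} + \frac{473603}{-201511} = 1 \left(- \frac{1}{480}\right) + 473603 \left(- \frac{1}{201511}\right) = - \frac{1}{480} - \frac{473603}{201511} = - \frac{227530951}{96725280}$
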